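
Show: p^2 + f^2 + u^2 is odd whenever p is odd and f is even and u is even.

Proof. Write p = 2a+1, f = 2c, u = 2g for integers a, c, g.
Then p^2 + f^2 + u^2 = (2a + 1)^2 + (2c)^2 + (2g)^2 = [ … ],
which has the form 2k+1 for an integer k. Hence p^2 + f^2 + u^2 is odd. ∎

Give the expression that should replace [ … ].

(2a + 1)^2 + (2c)^2 + (2g)^2 = 4a^2 + 4a + 4c^2 + 4g^2 + 1
= 2(2a^2 + 2a + 2c^2 + 2g^2) + 1.
Since 2a^2 + 2a + 2c^2 + 2g^2 is an integer, the sum of squares is of the form 2k+1 for an integer k.

2(2a^2 + 2a + 2c^2 + 2g^2) + 1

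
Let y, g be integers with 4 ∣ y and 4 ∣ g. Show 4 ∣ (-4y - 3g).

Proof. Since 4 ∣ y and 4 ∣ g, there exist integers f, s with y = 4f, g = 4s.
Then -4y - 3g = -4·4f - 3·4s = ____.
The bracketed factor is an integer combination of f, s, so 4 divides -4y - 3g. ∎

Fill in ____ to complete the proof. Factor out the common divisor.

4(-4f - 3s)

Pull the common 4 out of every term: -4·4f - 3·4s = 4(-4f - 3s).
-4f - 3s is an integer, which exhibits the divisibility.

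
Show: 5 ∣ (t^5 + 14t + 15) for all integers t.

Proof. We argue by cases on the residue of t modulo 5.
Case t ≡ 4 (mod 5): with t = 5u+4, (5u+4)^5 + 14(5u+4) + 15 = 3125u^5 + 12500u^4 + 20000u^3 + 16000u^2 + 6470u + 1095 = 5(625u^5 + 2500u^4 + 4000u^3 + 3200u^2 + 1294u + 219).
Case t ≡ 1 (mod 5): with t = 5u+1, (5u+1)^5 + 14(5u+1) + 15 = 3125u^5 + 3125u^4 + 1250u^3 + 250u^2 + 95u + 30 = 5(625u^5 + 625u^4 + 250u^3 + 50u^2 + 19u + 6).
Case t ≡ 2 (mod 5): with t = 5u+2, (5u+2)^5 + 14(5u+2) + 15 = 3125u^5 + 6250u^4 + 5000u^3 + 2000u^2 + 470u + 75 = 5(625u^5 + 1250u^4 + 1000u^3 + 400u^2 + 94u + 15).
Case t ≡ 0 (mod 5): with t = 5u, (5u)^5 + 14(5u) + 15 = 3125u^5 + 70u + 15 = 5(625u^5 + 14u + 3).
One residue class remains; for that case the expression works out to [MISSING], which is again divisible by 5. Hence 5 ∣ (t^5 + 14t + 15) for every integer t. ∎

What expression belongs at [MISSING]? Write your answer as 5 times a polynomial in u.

5(625u^5 + 1875u^4 + 2250u^3 + 1350u^2 + 419u + 60)

Only t ≡ 3 (mod 5) is unaccounted for. Put t = 5u+3:
(5u+3)^5 + 14(5u+3) + 15 expands to 3125u^5 + 9375u^4 + 11250u^3 + 6750u^2 + 2095u + 300,
and factoring out 5 leaves 5(625u^5 + 1875u^4 + 2250u^3 + 1350u^2 + 419u + 60).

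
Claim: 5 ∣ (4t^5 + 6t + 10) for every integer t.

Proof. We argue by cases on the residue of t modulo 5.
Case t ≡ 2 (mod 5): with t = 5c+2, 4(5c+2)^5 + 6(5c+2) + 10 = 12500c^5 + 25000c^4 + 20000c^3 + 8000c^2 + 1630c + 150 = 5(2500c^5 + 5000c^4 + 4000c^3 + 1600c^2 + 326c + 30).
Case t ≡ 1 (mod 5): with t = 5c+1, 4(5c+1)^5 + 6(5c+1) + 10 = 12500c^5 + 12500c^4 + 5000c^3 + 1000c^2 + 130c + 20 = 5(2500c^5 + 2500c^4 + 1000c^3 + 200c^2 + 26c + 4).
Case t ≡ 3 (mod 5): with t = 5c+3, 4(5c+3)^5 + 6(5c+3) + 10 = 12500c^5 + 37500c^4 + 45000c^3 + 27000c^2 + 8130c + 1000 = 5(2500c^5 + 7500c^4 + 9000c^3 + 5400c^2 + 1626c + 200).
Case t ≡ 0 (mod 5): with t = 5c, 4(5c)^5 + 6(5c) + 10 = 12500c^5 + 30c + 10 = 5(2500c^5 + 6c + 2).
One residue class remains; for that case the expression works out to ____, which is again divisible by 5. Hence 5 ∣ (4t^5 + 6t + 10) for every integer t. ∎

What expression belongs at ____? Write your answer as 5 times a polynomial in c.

The residues treated are {2, 1, 3, 0}, so the missing case is t ≡ 4 (mod 5); write t = 5c+4.
Then 4(5c+4)^5 + 6(5c+4) + 10 = 12500c^5 + 50000c^4 + 80000c^3 + 64000c^2 + 25630c + 4130 = 5(2500c^5 + 10000c^4 + 16000c^3 + 12800c^2 + 5126c + 826).

5(2500c^5 + 10000c^4 + 16000c^3 + 12800c^2 + 5126c + 826)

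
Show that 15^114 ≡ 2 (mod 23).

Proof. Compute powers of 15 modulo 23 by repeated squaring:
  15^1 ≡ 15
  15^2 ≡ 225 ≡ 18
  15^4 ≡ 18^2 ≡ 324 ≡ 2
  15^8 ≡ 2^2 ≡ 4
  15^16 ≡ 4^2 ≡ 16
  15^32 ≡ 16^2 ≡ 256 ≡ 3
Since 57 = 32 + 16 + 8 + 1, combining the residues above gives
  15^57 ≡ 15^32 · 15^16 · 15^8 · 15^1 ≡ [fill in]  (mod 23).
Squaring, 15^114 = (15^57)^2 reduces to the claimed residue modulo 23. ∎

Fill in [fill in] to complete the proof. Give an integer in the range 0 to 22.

15^32 · 15^16 · 15^8 · 15^1 ≡ 3 · 16 · 4 · 15 = 2880.
2880 mod 23 = 5, so 15^57 ≡ 5 (mod 23).

5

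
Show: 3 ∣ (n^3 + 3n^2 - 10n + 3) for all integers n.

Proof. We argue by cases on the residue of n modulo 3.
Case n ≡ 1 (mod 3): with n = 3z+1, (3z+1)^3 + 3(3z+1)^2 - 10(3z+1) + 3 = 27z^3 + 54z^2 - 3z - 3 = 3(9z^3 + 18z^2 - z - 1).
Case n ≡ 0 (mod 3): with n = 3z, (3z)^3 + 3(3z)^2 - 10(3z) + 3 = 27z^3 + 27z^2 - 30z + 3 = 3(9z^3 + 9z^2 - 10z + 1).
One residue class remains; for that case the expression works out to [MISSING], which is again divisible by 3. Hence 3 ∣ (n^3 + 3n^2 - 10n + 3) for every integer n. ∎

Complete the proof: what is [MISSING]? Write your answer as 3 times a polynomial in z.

The residues treated are {1, 0}, so the missing case is n ≡ 2 (mod 3); write n = 3z+2.
Then (3z+2)^3 + 3(3z+2)^2 - 10(3z+2) + 3 = 27z^3 + 81z^2 + 42z + 3 = 3(9z^3 + 27z^2 + 14z + 1).

3(9z^3 + 27z^2 + 14z + 1)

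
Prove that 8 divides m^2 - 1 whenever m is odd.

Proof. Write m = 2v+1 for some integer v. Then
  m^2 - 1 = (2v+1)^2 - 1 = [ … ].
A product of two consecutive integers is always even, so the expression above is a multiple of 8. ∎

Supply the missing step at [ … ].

(2v+1)^2 - 1 = 4v^2 + 4v + 1 - 1 = 4v^2 + 4v = 4v(v+1).
Since v and v+1 are consecutive, v(v+1) is even, and 4·(even) is a multiple of 8.

4v(v + 1)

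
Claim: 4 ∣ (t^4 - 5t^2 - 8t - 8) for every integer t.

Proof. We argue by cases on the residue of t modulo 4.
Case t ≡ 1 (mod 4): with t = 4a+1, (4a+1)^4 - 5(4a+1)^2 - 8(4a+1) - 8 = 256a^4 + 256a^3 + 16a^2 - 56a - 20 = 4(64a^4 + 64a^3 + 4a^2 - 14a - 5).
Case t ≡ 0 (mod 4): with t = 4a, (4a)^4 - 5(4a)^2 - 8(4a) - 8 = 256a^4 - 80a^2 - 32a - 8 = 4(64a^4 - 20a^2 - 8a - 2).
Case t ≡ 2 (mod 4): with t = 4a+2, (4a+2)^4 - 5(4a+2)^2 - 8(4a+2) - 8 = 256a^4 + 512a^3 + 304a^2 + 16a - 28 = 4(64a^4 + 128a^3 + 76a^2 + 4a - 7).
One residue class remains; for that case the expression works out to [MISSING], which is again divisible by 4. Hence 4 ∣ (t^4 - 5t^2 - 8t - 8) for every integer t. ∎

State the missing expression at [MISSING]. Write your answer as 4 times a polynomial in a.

Only t ≡ 3 (mod 4) is unaccounted for. Put t = 4a+3:
(4a+3)^4 - 5(4a+3)^2 - 8(4a+3) - 8 expands to 256a^4 + 768a^3 + 784a^2 + 280a + 4,
and factoring out 4 leaves 4(64a^4 + 192a^3 + 196a^2 + 70a + 1).

4(64a^4 + 192a^3 + 196a^2 + 70a + 1)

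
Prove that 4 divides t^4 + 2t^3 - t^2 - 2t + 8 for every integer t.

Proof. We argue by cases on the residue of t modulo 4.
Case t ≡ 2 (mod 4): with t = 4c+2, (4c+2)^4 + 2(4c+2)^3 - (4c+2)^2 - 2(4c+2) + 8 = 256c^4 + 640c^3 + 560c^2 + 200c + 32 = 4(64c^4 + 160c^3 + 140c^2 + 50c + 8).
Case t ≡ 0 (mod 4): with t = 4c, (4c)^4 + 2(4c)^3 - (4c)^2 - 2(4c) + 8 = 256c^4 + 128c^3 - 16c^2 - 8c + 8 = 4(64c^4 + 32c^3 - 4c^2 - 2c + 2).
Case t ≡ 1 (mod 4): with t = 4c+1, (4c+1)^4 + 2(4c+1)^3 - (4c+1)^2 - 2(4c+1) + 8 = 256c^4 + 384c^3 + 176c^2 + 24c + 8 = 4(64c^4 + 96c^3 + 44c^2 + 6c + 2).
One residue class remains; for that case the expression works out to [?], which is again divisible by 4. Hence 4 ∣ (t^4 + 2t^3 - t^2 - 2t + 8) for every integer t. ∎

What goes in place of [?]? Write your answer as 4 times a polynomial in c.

4(64c^4 + 224c^3 + 284c^2 + 154c + 32)

Only t ≡ 3 (mod 4) is unaccounted for. Put t = 4c+3:
(4c+3)^4 + 2(4c+3)^3 - (4c+3)^2 - 2(4c+3) + 8 expands to 256c^4 + 896c^3 + 1136c^2 + 616c + 128,
and factoring out 4 leaves 4(64c^4 + 224c^3 + 284c^2 + 154c + 32).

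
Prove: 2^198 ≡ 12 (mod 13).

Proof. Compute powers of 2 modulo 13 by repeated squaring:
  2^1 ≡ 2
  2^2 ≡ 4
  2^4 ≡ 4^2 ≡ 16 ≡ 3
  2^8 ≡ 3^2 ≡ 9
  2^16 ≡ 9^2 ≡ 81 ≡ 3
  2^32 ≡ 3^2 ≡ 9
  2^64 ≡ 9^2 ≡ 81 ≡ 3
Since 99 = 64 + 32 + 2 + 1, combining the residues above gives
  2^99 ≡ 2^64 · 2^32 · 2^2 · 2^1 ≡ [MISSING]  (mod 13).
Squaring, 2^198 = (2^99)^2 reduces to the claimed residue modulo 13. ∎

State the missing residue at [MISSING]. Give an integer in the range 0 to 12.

8

Multiply the listed residues: 3 · 9 · 4 · 2 = 27 → 108 → 216.
Reducing modulo 13: 216 = 16·13 + 8, so 2^99 ≡ 8.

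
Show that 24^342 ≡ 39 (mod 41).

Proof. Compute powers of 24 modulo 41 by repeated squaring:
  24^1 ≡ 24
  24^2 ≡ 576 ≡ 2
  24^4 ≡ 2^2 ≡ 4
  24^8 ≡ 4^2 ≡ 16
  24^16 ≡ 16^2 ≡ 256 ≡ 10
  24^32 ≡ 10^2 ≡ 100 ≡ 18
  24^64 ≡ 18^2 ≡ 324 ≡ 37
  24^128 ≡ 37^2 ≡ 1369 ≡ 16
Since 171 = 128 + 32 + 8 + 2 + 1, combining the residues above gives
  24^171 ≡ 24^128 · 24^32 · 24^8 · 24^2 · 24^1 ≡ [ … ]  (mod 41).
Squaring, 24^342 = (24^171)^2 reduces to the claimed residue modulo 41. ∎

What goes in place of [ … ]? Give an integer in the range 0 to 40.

30

24^128 · 24^32 · 24^8 · 24^2 · 24^1 ≡ 16 · 18 · 16 · 2 · 24 = 221184.
221184 mod 41 = 30, so 24^171 ≡ 30 (mod 41).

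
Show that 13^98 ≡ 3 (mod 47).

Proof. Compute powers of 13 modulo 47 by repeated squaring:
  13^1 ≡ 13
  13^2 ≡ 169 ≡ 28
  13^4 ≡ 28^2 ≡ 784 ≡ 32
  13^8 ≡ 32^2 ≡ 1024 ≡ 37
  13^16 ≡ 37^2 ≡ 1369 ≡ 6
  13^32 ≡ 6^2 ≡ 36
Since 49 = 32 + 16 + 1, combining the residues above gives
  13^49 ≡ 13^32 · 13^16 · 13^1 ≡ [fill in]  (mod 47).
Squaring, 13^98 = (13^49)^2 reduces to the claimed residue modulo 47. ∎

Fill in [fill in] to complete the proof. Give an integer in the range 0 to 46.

35

Multiply the listed residues: 36 · 6 · 13 = 216 → 2808.
Reducing modulo 47: 2808 = 59·47 + 35, so 13^49 ≡ 35.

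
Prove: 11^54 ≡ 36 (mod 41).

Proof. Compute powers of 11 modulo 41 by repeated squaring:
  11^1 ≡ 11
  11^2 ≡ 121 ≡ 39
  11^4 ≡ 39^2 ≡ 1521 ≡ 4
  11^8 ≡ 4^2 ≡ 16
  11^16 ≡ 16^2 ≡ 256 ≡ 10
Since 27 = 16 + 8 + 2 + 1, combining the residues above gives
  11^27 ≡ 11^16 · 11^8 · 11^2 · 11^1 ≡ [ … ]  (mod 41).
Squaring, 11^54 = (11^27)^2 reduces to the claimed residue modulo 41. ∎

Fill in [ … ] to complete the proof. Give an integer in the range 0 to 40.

6

Multiply the listed residues: 10 · 16 · 39 · 11 = 160 → 6240 → 68640.
Reducing modulo 41: 68640 = 1674·41 + 6, so 11^27 ≡ 6.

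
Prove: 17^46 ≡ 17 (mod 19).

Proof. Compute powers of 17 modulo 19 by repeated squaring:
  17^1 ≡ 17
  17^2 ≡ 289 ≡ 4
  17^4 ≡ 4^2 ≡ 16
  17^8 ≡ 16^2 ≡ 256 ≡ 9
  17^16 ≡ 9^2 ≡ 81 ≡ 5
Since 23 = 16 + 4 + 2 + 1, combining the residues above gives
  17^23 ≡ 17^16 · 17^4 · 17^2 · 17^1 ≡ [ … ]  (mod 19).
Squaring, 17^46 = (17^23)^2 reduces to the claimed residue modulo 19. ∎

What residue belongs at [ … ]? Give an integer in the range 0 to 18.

6

Multiply the listed residues: 5 · 16 · 4 · 17 = 80 → 320 → 5440.
Reducing modulo 19: 5440 = 286·19 + 6, so 17^23 ≡ 6.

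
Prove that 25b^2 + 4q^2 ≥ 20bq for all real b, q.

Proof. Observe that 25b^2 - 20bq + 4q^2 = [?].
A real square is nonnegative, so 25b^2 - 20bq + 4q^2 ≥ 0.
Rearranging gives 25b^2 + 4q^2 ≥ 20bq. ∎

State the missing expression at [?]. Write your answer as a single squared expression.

(5b - 2q)^2

25b^2 - 20bq + 4q^2 is a perfect-square trinomial: the outer terms are (5b)^2 and (2q)^2, and the cross term is -2·5b·2q.
So 25b^2 - 20bq + 4q^2 = (5b - 2q)^2 ≥ 0.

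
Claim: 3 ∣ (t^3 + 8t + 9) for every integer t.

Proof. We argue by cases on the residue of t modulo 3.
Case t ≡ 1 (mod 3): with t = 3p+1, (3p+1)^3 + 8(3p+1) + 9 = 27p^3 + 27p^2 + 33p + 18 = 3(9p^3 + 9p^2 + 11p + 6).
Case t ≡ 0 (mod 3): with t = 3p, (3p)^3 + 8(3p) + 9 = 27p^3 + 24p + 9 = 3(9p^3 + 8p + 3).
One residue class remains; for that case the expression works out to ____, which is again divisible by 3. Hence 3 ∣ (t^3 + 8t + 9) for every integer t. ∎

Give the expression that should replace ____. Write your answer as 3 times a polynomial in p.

The residues treated are {1, 0}, so the missing case is t ≡ 2 (mod 3); write t = 3p+2.
Then (3p+2)^3 + 8(3p+2) + 9 = 27p^3 + 54p^2 + 60p + 33 = 3(9p^3 + 18p^2 + 20p + 11).

3(9p^3 + 18p^2 + 20p + 11)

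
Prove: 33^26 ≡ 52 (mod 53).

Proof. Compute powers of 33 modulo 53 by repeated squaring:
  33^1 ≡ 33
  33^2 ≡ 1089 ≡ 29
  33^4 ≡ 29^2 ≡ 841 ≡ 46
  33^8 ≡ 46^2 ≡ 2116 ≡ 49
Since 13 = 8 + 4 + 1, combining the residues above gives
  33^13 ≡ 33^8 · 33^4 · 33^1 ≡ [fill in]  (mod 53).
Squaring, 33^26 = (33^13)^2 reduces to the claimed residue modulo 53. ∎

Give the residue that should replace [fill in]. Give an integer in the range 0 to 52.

23

Multiply the listed residues: 49 · 46 · 33 = 2254 → 74382.
Reducing modulo 53: 74382 = 1403·53 + 23, so 33^13 ≡ 23.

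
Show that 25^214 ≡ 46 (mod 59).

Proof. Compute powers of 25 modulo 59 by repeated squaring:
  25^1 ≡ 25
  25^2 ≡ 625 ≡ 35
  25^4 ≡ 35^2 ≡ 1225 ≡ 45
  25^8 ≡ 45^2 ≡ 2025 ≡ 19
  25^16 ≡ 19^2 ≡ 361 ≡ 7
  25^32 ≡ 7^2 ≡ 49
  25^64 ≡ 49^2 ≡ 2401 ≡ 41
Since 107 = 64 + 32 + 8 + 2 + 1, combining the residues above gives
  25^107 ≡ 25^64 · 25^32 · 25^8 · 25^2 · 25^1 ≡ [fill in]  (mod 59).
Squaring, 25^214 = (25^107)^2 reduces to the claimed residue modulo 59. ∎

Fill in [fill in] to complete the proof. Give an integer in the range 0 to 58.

25^64 · 25^32 · 25^8 · 25^2 · 25^1 ≡ 41 · 49 · 19 · 35 · 25 = 33399625.
33399625 mod 59 = 20, so 25^107 ≡ 20 (mod 59).

20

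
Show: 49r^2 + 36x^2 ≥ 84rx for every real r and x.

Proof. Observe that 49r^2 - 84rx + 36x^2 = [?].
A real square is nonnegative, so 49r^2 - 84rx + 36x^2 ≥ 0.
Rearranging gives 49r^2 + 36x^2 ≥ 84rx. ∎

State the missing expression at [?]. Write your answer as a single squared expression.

(7r - 6x)^2

49r^2 - 84rx + 36x^2 is a perfect-square trinomial: the outer terms are (7r)^2 and (6x)^2, and the cross term is -2·7r·6x.
So 49r^2 - 84rx + 36x^2 = (7r - 6x)^2 ≥ 0.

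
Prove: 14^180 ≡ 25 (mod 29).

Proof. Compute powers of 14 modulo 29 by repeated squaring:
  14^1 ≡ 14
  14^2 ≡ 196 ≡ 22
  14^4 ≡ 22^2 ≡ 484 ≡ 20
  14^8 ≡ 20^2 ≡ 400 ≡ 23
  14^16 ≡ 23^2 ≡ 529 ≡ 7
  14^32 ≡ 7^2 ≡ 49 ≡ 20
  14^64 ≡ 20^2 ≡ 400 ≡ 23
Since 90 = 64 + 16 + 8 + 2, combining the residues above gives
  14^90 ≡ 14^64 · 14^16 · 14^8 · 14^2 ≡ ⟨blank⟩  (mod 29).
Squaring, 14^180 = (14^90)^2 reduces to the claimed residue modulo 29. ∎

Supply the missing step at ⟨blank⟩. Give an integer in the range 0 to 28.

14^64 · 14^16 · 14^8 · 14^2 ≡ 23 · 7 · 23 · 22 = 81466.
81466 mod 29 = 5, so 14^90 ≡ 5 (mod 29).

5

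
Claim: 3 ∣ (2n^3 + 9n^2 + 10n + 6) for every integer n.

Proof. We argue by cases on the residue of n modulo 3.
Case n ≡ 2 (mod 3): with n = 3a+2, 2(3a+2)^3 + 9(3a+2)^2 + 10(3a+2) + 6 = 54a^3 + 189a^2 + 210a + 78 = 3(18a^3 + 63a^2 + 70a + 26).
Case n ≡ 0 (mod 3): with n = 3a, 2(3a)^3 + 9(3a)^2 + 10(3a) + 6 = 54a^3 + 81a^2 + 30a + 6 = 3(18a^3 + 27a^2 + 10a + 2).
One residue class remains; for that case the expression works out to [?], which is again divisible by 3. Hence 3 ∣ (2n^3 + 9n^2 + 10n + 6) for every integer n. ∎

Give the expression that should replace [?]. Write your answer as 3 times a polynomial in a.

Only n ≡ 1 (mod 3) is unaccounted for. Put n = 3a+1:
2(3a+1)^3 + 9(3a+1)^2 + 10(3a+1) + 6 expands to 54a^3 + 135a^2 + 102a + 27,
and factoring out 3 leaves 3(18a^3 + 45a^2 + 34a + 9).

3(18a^3 + 45a^2 + 34a + 9)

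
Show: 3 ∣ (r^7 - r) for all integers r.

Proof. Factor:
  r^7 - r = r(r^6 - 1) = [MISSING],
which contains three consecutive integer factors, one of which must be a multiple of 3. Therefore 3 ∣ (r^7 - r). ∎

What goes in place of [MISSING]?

r^6 - 1 = (r^2 - 1)(r^4 + r^2 + 1), and r^2 - 1 = (r-1)(r+1).
So r(r^6 - 1) = (r - 1)r(r + 1)(r^4 + r^2 + 1).

(r - 1)r(r + 1)(r^4 + r^2 + 1)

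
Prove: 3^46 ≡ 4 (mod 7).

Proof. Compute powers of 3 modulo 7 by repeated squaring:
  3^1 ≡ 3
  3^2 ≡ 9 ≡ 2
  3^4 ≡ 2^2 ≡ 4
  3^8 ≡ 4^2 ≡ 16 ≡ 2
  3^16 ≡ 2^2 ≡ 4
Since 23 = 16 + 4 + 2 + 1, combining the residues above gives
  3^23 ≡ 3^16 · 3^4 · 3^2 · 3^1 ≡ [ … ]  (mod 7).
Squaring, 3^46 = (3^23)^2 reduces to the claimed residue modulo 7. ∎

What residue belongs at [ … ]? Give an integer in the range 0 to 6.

Multiply the listed residues: 4 · 4 · 2 · 3 = 16 → 32 → 96.
Reducing modulo 7: 96 = 13·7 + 5, so 3^23 ≡ 5.

5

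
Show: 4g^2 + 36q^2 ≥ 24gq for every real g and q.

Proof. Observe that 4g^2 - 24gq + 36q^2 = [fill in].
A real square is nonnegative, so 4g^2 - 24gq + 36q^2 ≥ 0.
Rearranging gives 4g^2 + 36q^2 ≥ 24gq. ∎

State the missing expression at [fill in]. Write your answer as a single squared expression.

4g^2 - 24gq + 36q^2 is a perfect-square trinomial: the outer terms are (2g)^2 and (6q)^2, and the cross term is -2·2g·6q.
So 4g^2 - 24gq + 36q^2 = (2g - 6q)^2 ≥ 0.

(2g - 6q)^2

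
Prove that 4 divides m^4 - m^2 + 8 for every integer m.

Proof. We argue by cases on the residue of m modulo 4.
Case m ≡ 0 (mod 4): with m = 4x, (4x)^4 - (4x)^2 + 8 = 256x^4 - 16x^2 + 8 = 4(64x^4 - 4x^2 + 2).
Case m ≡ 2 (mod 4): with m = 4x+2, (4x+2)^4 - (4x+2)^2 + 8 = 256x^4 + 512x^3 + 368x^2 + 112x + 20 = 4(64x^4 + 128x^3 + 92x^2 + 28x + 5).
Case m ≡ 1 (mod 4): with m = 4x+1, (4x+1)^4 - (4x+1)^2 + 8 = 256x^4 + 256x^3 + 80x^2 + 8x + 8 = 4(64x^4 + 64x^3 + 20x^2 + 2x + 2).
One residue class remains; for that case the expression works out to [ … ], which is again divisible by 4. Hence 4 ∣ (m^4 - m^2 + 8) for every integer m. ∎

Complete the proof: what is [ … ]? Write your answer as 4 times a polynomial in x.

Only m ≡ 3 (mod 4) is unaccounted for. Put m = 4x+3:
(4x+3)^4 - (4x+3)^2 + 8 expands to 256x^4 + 768x^3 + 848x^2 + 408x + 80,
and factoring out 4 leaves 4(64x^4 + 192x^3 + 212x^2 + 102x + 20).

4(64x^4 + 192x^3 + 212x^2 + 102x + 20)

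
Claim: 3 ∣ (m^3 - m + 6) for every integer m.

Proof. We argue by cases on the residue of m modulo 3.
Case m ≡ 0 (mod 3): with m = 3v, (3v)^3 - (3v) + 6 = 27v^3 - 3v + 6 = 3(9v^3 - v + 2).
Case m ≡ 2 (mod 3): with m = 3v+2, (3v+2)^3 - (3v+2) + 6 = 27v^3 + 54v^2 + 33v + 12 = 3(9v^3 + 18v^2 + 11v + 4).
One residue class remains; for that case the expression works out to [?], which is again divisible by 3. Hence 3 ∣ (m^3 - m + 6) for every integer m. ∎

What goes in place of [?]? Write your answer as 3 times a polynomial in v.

3(9v^3 + 9v^2 + 2v + 2)

The residues treated are {0, 2}, so the missing case is m ≡ 1 (mod 3); write m = 3v+1.
Then (3v+1)^3 - (3v+1) + 6 = 27v^3 + 27v^2 + 6v + 6 = 3(9v^3 + 9v^2 + 2v + 2).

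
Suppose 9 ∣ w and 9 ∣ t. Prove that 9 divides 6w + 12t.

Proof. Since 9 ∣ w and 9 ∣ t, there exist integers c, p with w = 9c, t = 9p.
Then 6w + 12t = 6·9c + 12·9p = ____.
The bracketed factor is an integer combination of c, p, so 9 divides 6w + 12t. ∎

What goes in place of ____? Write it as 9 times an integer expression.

Pull the common 9 out of every term: 6·9c + 12·9p = 9(6c + 12p).
6c + 12p is an integer, which exhibits the divisibility.

9(6c + 12p)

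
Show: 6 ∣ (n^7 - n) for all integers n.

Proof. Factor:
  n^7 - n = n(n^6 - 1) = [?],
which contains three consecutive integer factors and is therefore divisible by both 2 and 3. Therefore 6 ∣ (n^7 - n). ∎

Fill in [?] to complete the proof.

n^6 - 1 = (n^2 - 1)(n^4 + n^2 + 1), and n^2 - 1 = (n-1)(n+1).
So n(n^6 - 1) = (n - 1)n(n + 1)(n^4 + n^2 + 1).

(n - 1)n(n + 1)(n^4 + n^2 + 1)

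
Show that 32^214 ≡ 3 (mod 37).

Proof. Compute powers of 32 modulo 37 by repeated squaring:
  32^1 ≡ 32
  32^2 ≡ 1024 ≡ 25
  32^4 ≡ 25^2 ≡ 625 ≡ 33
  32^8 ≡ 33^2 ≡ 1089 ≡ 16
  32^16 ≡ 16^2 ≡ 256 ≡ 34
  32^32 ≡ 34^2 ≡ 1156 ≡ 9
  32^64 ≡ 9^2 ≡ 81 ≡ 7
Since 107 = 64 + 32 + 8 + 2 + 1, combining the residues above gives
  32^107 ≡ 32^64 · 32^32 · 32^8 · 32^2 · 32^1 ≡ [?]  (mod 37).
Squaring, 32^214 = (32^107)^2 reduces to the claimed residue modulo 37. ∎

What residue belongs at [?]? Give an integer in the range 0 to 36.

22

Multiply the listed residues: 7 · 9 · 16 · 25 · 32 = 63 → 1008 → 25200 → 806400.
Reducing modulo 37: 806400 = 21794·37 + 22, so 32^107 ≡ 22.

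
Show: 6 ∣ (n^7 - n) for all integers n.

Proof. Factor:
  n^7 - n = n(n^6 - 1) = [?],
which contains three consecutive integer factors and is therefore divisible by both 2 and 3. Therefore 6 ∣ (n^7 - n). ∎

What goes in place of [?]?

(n - 1)n(n + 1)(n^4 + n^2 + 1)

n^6 - 1 = (n^2 - 1)(n^4 + n^2 + 1), and n^2 - 1 = (n-1)(n+1).
So n(n^6 - 1) = (n - 1)n(n + 1)(n^4 + n^2 + 1).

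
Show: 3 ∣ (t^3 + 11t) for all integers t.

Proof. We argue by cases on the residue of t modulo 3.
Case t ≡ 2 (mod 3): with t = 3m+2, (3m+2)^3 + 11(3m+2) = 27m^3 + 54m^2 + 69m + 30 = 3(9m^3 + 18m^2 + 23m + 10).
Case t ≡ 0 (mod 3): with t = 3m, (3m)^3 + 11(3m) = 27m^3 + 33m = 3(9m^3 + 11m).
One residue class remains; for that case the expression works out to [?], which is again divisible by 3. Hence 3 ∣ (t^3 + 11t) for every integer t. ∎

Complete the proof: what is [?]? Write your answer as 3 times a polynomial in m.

3(9m^3 + 9m^2 + 14m + 4)

The residues treated are {2, 0}, so the missing case is t ≡ 1 (mod 3); write t = 3m+1.
Then (3m+1)^3 + 11(3m+1) = 27m^3 + 27m^2 + 42m + 12 = 3(9m^3 + 9m^2 + 14m + 4).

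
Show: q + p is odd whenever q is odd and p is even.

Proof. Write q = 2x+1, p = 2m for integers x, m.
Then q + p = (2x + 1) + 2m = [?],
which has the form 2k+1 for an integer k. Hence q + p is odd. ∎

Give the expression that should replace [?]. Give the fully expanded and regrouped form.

2(m + x) + 1

(2x + 1) + 2m = 2m + 2x + 1
= 2(m + x) + 1.
Since m + x is an integer, the sum is of the form 2k+1 for an integer k.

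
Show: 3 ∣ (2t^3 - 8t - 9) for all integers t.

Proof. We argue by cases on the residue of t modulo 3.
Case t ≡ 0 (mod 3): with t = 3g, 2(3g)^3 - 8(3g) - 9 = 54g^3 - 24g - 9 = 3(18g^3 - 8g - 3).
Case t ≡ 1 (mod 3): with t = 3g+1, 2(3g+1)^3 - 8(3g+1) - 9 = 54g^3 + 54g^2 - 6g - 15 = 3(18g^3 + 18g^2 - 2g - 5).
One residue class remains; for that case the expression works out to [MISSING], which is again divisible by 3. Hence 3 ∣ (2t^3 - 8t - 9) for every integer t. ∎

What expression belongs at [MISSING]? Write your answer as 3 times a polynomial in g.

3(18g^3 + 36g^2 + 16g - 3)

Only t ≡ 2 (mod 3) is unaccounted for. Put t = 3g+2:
2(3g+2)^3 - 8(3g+2) - 9 expands to 54g^3 + 108g^2 + 48g - 9,
and factoring out 3 leaves 3(18g^3 + 36g^2 + 16g - 3).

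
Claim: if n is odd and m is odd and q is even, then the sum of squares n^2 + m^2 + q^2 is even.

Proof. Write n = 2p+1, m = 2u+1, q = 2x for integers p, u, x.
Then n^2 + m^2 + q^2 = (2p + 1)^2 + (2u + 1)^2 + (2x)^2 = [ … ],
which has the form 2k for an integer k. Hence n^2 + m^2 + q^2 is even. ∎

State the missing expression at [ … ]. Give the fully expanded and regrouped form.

Expanding: (2p + 1)^2 + (2u + 1)^2 + (2x)^2 = 4p^2 + 4p + 4u^2 + 4u + 4x^2 + 2.
Every term is even; pulling out the factor of 2 gives 2(2p^2 + 2p + 2u^2 + 2u + 2x^2 + 1).

2(2p^2 + 2p + 2u^2 + 2u + 2x^2 + 1)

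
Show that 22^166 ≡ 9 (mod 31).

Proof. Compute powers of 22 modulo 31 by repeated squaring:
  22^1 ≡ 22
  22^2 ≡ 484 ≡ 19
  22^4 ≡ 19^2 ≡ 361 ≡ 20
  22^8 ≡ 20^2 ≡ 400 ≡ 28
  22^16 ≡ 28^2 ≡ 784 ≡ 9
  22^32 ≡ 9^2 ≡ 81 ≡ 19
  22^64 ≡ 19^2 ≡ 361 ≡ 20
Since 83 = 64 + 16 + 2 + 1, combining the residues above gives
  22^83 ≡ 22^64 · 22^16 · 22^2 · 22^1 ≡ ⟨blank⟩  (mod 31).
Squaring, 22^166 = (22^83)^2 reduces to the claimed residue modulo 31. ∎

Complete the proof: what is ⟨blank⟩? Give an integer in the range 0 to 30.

22^64 · 22^16 · 22^2 · 22^1 ≡ 20 · 9 · 19 · 22 = 75240.
75240 mod 31 = 3, so 22^83 ≡ 3 (mod 31).

3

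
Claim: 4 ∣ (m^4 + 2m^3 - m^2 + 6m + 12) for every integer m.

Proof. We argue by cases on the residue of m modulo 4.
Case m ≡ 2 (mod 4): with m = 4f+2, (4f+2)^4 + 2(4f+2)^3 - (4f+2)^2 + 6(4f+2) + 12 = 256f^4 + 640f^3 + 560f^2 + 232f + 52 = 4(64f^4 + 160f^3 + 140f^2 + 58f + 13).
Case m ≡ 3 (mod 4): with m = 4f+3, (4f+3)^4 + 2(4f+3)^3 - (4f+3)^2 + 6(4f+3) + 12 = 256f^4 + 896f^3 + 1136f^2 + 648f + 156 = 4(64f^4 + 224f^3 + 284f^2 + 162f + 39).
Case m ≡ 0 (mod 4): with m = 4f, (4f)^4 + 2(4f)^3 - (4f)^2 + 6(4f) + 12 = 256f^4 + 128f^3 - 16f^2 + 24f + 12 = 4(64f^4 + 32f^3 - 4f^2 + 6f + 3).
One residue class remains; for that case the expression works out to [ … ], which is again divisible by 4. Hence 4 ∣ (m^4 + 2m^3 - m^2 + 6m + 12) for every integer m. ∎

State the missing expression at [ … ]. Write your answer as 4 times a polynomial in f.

4(64f^4 + 96f^3 + 44f^2 + 14f + 5)

The residues treated are {2, 3, 0}, so the missing case is m ≡ 1 (mod 4); write m = 4f+1.
Then (4f+1)^4 + 2(4f+1)^3 - (4f+1)^2 + 6(4f+1) + 12 = 256f^4 + 384f^3 + 176f^2 + 56f + 20 = 4(64f^4 + 96f^3 + 44f^2 + 14f + 5).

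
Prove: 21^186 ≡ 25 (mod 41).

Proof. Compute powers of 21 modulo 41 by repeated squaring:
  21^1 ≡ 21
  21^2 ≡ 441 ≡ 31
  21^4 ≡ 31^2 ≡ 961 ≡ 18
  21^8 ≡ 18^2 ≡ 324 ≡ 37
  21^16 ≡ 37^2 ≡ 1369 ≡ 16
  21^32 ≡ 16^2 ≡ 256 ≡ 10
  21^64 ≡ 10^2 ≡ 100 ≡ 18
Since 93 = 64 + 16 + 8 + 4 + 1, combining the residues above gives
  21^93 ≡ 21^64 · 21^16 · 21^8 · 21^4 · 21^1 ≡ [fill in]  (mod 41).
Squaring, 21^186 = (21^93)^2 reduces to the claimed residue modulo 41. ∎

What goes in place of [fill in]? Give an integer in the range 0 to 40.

Multiply the listed residues: 18 · 16 · 37 · 18 · 21 = 288 → 10656 → 191808 → 4027968.
Reducing modulo 41: 4027968 = 98243·41 + 5, so 21^93 ≡ 5.

5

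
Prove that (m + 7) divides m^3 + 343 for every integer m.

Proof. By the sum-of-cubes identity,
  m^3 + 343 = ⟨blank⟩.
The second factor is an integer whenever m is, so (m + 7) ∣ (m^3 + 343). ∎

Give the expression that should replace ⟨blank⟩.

(m + 7)(m^2 - 7m + 49)

Polynomial division of m^3 + 343 by m + 7 leaves remainder 0 and quotient m^2 - 7m + 49.
Hence m^3 + 343 = (m + 7)(m^2 - 7m + 49).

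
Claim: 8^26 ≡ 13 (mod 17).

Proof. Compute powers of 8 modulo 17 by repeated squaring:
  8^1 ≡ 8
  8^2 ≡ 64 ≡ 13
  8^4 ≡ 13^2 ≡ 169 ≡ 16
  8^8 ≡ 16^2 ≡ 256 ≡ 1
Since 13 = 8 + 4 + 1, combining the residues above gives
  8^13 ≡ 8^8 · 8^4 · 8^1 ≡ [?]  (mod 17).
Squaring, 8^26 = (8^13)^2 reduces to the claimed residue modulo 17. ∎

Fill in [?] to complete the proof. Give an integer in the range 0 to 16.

9

8^8 · 8^4 · 8^1 ≡ 1 · 16 · 8 = 128.
128 mod 17 = 9, so 8^13 ≡ 9 (mod 17).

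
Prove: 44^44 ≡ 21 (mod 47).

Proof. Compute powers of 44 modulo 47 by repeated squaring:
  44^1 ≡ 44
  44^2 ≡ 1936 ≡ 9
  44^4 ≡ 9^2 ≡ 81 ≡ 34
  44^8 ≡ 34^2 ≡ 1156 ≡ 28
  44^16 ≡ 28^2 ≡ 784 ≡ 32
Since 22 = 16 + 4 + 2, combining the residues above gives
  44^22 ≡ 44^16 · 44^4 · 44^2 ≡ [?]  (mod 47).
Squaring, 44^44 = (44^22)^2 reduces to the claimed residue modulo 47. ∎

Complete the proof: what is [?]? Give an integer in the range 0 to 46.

16

44^16 · 44^4 · 44^2 ≡ 32 · 34 · 9 = 9792.
9792 mod 47 = 16, so 44^22 ≡ 16 (mod 47).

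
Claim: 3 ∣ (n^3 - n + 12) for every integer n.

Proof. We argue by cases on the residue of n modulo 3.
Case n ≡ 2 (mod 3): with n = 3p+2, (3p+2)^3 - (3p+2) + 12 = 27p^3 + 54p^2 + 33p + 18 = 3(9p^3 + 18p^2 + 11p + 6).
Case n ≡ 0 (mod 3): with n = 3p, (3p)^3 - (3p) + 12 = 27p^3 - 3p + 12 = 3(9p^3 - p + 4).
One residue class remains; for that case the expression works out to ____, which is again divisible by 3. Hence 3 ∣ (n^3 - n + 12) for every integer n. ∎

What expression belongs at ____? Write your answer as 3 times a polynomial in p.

The residues treated are {2, 0}, so the missing case is n ≡ 1 (mod 3); write n = 3p+1.
Then (3p+1)^3 - (3p+1) + 12 = 27p^3 + 27p^2 + 6p + 12 = 3(9p^3 + 9p^2 + 2p + 4).

3(9p^3 + 9p^2 + 2p + 4)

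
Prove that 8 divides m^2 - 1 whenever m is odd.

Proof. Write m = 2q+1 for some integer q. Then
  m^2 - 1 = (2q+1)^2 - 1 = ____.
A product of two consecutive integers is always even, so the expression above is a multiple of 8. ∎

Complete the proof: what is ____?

4q(q + 1)

(2q+1)^2 - 1 = 4q^2 + 4q + 1 - 1 = 4q^2 + 4q = 4q(q+1).
Since q and q+1 are consecutive, q(q+1) is even, and 4·(even) is a multiple of 8.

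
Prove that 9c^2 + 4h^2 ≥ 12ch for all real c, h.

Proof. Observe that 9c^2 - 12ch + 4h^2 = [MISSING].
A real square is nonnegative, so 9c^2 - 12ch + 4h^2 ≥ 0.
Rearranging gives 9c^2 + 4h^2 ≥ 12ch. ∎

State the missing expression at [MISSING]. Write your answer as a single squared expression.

(3c - 2h)^2

9c^2 - 12ch + 4h^2 is a perfect-square trinomial: the outer terms are (3c)^2 and (2h)^2, and the cross term is -2·3c·2h.
So 9c^2 - 12ch + 4h^2 = (3c - 2h)^2 ≥ 0.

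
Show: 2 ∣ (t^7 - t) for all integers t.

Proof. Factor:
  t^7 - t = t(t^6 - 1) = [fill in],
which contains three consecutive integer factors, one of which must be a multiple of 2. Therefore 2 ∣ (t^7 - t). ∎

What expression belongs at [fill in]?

t^6 - 1 = (t^2 - 1)(t^4 + t^2 + 1), and t^2 - 1 = (t-1)(t+1).
So t(t^6 - 1) = (t - 1)t(t + 1)(t^4 + t^2 + 1).

(t - 1)t(t + 1)(t^4 + t^2 + 1)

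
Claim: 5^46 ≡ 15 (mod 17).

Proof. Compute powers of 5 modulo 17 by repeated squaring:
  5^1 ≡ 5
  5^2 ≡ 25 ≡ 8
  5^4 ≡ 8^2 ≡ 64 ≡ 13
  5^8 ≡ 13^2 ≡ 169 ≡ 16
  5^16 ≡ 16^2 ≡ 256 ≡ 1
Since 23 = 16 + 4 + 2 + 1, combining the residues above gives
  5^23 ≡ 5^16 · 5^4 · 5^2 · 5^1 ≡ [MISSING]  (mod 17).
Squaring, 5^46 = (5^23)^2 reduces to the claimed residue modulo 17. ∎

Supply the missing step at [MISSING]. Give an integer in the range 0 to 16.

10

5^16 · 5^4 · 5^2 · 5^1 ≡ 1 · 13 · 8 · 5 = 520.
520 mod 17 = 10, so 5^23 ≡ 10 (mod 17).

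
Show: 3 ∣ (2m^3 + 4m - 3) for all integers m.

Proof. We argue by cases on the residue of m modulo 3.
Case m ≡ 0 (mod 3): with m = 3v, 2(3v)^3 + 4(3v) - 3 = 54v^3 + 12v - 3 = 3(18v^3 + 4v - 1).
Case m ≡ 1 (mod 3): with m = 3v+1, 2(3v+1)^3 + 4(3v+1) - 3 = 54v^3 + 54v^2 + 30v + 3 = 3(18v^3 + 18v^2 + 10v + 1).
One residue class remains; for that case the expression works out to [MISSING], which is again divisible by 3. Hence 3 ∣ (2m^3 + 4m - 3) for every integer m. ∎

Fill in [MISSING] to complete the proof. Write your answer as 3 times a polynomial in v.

3(18v^3 + 36v^2 + 28v + 7)

Only m ≡ 2 (mod 3) is unaccounted for. Put m = 3v+2:
2(3v+2)^3 + 4(3v+2) - 3 expands to 54v^3 + 108v^2 + 84v + 21,
and factoring out 3 leaves 3(18v^3 + 36v^2 + 28v + 7).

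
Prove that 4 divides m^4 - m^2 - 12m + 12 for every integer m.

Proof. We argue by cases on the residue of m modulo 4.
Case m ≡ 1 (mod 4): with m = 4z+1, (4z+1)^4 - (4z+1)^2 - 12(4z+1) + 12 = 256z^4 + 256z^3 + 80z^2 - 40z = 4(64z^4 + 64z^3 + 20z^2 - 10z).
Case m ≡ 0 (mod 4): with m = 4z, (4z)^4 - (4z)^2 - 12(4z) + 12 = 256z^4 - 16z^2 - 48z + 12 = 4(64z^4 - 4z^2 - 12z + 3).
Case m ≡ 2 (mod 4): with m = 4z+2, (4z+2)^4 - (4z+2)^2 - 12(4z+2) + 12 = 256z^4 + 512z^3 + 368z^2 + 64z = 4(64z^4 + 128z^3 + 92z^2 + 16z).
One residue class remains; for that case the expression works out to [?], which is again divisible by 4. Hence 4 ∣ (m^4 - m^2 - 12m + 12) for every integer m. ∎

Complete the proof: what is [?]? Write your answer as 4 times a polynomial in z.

Only m ≡ 3 (mod 4) is unaccounted for. Put m = 4z+3:
(4z+3)^4 - (4z+3)^2 - 12(4z+3) + 12 expands to 256z^4 + 768z^3 + 848z^2 + 360z + 48,
and factoring out 4 leaves 4(64z^4 + 192z^3 + 212z^2 + 90z + 12).

4(64z^4 + 192z^3 + 212z^2 + 90z + 12)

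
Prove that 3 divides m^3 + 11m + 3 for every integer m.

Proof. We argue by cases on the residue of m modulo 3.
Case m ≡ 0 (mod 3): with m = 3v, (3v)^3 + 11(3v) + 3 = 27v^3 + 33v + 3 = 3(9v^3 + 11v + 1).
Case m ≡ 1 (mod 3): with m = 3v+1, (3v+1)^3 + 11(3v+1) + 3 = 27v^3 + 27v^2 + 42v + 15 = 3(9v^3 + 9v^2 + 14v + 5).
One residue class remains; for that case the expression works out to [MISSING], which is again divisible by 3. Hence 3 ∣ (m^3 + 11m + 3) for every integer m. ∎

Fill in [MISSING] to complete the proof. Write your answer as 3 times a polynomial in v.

Only m ≡ 2 (mod 3) is unaccounted for. Put m = 3v+2:
(3v+2)^3 + 11(3v+2) + 3 expands to 27v^3 + 54v^2 + 69v + 33,
and factoring out 3 leaves 3(9v^3 + 18v^2 + 23v + 11).

3(9v^3 + 18v^2 + 23v + 11)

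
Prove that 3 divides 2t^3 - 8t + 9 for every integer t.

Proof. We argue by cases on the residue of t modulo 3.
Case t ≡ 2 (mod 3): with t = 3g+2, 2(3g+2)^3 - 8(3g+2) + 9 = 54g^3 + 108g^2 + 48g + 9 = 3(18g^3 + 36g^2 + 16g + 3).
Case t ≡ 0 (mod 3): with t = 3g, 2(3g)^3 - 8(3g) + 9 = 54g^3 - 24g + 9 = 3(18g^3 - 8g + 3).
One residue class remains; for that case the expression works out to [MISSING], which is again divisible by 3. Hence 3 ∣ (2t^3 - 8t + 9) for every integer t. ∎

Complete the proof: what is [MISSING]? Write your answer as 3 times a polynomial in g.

The residues treated are {2, 0}, so the missing case is t ≡ 1 (mod 3); write t = 3g+1.
Then 2(3g+1)^3 - 8(3g+1) + 9 = 54g^3 + 54g^2 - 6g + 3 = 3(18g^3 + 18g^2 - 2g + 1).

3(18g^3 + 18g^2 - 2g + 1)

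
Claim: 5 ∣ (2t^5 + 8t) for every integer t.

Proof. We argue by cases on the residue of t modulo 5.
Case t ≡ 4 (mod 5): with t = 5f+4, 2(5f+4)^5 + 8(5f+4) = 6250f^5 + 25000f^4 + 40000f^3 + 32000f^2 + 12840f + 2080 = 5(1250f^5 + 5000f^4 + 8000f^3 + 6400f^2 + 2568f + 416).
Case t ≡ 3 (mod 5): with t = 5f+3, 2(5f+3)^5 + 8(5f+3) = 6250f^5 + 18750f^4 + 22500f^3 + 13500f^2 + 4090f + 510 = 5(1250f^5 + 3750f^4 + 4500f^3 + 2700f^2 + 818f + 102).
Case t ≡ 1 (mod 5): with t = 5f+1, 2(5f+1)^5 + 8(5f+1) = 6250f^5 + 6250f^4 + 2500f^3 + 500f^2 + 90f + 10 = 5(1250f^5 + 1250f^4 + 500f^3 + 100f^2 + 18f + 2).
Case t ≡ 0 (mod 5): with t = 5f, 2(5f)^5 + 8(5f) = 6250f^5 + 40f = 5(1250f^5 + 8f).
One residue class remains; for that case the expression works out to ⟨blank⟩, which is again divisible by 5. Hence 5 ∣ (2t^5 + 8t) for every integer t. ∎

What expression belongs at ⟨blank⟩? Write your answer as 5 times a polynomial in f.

5(1250f^5 + 2500f^4 + 2000f^3 + 800f^2 + 168f + 16)

Only t ≡ 2 (mod 5) is unaccounted for. Put t = 5f+2:
2(5f+2)^5 + 8(5f+2) expands to 6250f^5 + 12500f^4 + 10000f^3 + 4000f^2 + 840f + 80,
and factoring out 5 leaves 5(1250f^5 + 2500f^4 + 2000f^3 + 800f^2 + 168f + 16).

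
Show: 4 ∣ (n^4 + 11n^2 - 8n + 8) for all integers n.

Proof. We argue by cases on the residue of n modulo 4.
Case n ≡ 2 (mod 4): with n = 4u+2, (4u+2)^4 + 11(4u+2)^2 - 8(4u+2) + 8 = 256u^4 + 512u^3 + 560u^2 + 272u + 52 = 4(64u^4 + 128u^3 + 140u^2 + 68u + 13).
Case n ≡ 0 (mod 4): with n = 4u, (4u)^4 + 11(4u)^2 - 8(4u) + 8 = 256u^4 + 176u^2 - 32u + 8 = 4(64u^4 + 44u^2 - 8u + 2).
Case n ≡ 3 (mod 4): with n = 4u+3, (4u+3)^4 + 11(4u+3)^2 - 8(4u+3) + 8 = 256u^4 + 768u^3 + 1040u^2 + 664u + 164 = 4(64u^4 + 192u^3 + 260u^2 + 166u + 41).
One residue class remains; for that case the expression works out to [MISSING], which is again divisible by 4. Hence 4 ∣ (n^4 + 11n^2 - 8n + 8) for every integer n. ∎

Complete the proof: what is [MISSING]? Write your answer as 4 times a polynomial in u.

4(64u^4 + 64u^3 + 68u^2 + 18u + 3)

The residues treated are {2, 0, 3}, so the missing case is n ≡ 1 (mod 4); write n = 4u+1.
Then (4u+1)^4 + 11(4u+1)^2 - 8(4u+1) + 8 = 256u^4 + 256u^3 + 272u^2 + 72u + 12 = 4(64u^4 + 64u^3 + 68u^2 + 18u + 3).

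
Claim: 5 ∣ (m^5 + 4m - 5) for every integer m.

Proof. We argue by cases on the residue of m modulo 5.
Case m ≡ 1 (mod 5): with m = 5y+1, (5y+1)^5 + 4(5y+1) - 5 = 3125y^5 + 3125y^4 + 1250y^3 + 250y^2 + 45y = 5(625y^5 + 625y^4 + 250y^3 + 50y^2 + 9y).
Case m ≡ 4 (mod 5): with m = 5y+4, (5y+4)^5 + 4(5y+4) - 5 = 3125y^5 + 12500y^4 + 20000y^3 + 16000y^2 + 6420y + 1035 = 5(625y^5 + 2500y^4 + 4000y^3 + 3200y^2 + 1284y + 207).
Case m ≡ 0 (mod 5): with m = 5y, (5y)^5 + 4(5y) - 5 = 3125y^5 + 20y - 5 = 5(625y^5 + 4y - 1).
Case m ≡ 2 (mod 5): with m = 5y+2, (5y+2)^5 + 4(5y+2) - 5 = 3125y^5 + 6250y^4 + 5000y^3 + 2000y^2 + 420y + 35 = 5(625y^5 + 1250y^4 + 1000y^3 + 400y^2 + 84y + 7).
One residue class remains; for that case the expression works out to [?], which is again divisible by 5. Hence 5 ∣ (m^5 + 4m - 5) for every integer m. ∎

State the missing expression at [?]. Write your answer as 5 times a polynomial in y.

The residues treated are {1, 4, 0, 2}, so the missing case is m ≡ 3 (mod 5); write m = 5y+3.
Then (5y+3)^5 + 4(5y+3) - 5 = 3125y^5 + 9375y^4 + 11250y^3 + 6750y^2 + 2045y + 250 = 5(625y^5 + 1875y^4 + 2250y^3 + 1350y^2 + 409y + 50).

5(625y^5 + 1875y^4 + 2250y^3 + 1350y^2 + 409y + 50)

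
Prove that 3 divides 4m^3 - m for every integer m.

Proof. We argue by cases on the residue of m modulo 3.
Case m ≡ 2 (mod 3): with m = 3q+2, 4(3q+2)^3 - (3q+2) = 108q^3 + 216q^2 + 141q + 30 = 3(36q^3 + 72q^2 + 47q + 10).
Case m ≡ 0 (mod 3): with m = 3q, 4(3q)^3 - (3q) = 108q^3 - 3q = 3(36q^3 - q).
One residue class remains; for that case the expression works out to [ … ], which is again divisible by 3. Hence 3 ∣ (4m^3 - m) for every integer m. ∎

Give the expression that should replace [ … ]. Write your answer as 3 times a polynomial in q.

The residues treated are {2, 0}, so the missing case is m ≡ 1 (mod 3); write m = 3q+1.
Then 4(3q+1)^3 - (3q+1) = 108q^3 + 108q^2 + 33q + 3 = 3(36q^3 + 36q^2 + 11q + 1).

3(36q^3 + 36q^2 + 11q + 1)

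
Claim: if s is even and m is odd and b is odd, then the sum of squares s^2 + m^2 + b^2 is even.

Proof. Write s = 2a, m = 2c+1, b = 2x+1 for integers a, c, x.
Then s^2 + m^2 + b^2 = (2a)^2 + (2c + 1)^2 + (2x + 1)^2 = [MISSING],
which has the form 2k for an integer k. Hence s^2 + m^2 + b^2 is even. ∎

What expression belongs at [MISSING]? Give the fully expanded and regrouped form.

2(2a^2 + 2c^2 + 2c + 2x^2 + 2x + 1)

Expanding: (2a)^2 + (2c + 1)^2 + (2x + 1)^2 = 4a^2 + 4c^2 + 4c + 4x^2 + 4x + 2.
Every term is even; pulling out the factor of 2 gives 2(2a^2 + 2c^2 + 2c + 2x^2 + 2x + 1).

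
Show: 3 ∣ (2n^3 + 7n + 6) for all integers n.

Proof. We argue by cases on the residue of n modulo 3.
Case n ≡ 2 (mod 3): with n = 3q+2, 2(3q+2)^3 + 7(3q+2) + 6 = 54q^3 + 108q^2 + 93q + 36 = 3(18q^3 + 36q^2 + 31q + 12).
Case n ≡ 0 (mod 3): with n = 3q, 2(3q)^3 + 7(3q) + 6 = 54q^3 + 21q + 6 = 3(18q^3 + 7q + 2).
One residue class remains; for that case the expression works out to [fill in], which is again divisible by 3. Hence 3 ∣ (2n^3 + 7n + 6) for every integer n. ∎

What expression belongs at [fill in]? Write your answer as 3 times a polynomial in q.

3(18q^3 + 18q^2 + 13q + 5)

The residues treated are {2, 0}, so the missing case is n ≡ 1 (mod 3); write n = 3q+1.
Then 2(3q+1)^3 + 7(3q+1) + 6 = 54q^3 + 54q^2 + 39q + 15 = 3(18q^3 + 18q^2 + 13q + 5).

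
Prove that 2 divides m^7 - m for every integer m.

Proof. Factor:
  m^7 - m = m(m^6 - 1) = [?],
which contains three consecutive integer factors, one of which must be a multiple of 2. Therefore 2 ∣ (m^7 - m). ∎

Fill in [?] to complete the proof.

(m - 1)m(m + 1)(m^4 + m^2 + 1)

m^6 - 1 = (m^2 - 1)(m^4 + m^2 + 1), and m^2 - 1 = (m-1)(m+1).
So m(m^6 - 1) = (m - 1)m(m + 1)(m^4 + m^2 + 1).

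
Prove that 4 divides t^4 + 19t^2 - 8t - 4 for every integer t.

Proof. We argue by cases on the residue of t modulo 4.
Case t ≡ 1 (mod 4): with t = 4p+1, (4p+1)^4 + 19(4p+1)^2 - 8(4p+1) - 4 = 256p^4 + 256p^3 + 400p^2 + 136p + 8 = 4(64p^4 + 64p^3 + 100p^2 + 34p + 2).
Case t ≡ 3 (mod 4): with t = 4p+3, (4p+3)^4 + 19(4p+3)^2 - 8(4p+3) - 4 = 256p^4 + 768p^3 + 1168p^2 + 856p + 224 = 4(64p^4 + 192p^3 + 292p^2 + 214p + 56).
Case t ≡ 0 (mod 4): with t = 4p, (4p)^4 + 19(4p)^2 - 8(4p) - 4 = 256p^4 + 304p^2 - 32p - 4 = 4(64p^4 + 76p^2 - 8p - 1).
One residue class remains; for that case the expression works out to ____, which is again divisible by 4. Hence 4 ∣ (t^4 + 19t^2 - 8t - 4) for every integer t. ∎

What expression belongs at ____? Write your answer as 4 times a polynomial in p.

Only t ≡ 2 (mod 4) is unaccounted for. Put t = 4p+2:
(4p+2)^4 + 19(4p+2)^2 - 8(4p+2) - 4 expands to 256p^4 + 512p^3 + 688p^2 + 400p + 72,
and factoring out 4 leaves 4(64p^4 + 128p^3 + 172p^2 + 100p + 18).

4(64p^4 + 128p^3 + 172p^2 + 100p + 18)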